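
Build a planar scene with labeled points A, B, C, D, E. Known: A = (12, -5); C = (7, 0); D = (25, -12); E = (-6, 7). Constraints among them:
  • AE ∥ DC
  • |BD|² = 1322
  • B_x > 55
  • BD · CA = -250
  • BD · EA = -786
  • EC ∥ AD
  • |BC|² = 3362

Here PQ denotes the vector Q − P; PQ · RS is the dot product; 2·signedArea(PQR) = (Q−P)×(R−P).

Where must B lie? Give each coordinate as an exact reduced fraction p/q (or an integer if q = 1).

B = (56, -31)

1. B_x = 56  [BD · EA = -786 ∩ BD · CA = -250]
2. B_y = -31  [BD · EA = -786 ∩ BD · CA = -250]
   → B = (56, -31)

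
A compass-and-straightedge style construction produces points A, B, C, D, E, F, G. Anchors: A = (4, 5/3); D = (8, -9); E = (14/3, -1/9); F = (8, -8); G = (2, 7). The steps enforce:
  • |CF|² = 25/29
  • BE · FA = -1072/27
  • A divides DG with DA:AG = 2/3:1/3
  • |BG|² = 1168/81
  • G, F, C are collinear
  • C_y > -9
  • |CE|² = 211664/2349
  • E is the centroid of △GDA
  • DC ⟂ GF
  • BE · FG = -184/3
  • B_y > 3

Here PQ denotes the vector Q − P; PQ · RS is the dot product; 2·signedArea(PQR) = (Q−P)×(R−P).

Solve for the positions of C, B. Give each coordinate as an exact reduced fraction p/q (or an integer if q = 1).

B = (10/3, 31/9)
C = (242/29, -257/29)

1. C_x = 242/29  [G, F, C are collinear ∩ DC ⟂ GF]
2. C_y = -257/29  [G, F, C are collinear ∩ DC ⟂ GF]
   → C = (242/29, -257/29)
3. B_x = 10/3  [BE · FG = -184/3 ∩ BE · FA = -1072/27]
4. B_y = 31/9  [BE · FG = -184/3 ∩ BE · FA = -1072/27]
   → B = (10/3, 31/9)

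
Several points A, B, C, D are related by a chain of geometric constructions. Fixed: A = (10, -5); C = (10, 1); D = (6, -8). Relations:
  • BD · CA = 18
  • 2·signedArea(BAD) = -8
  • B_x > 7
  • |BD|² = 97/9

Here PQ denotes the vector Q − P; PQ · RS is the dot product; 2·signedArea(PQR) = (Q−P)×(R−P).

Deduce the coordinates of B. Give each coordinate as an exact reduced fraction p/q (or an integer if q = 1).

1. B_x = 22/3  [BD · CA = 18 ∩ 2·signedArea(BAD) = -8]
2. B_y = -5  [BD · CA = 18 ∩ 2·signedArea(BAD) = -8]
   → B = (22/3, -5)

B = (22/3, -5)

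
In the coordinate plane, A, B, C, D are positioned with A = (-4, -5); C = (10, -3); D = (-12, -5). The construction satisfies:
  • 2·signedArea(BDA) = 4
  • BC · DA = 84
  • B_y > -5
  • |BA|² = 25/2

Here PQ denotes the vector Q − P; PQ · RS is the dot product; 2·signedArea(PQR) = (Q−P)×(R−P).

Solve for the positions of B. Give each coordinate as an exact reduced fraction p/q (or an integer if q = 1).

1. B_x = -1/2  [2·signedArea(BDA) = 4 ∩ BC · DA = 84]
2. B_y = -9/2  [2·signedArea(BDA) = 4 ∩ BC · DA = 84]
   → B = (-1/2, -9/2)

B = (-1/2, -9/2)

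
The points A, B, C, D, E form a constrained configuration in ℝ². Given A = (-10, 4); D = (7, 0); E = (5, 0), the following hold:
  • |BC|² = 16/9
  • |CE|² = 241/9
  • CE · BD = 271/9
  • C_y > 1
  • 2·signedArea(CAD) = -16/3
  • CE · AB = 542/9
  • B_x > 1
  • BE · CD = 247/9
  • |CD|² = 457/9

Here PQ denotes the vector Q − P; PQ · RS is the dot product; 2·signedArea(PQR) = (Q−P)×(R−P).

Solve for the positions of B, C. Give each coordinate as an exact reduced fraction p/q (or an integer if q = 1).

1. C_x = 0  [line 4·x + 17·y + -68/3 = 0 ∩ |CE|² = 241/9]
2. C_y = 4/3  [line 4·x + 17·y + -68/3 = 0 ∩ |CE|² = 241/9]
   → C = (0, 4/3)
3. B_x = 4/3  [BE · CD = 247/9 ∩ CE · BD = 271/9]
4. B_y = 4/3  [BE · CD = 247/9 ∩ CE · BD = 271/9]
   → B = (4/3, 4/3)

B = (4/3, 4/3)
C = (0, 4/3)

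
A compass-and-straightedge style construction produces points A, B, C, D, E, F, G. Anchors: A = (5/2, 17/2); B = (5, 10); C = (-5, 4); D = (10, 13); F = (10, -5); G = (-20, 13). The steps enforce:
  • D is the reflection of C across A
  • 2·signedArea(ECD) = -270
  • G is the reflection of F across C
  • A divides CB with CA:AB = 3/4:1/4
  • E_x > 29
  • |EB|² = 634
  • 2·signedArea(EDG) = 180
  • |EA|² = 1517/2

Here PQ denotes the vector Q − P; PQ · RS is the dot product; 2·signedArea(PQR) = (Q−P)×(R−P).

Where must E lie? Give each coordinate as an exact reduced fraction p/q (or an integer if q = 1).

1. E_x = 30  [2·signedArea(EDG) = 180 ∩ 2·signedArea(ECD) = -270]
2. E_y = 7  [2·signedArea(EDG) = 180 ∩ 2·signedArea(ECD) = -270]
   → E = (30, 7)

E = (30, 7)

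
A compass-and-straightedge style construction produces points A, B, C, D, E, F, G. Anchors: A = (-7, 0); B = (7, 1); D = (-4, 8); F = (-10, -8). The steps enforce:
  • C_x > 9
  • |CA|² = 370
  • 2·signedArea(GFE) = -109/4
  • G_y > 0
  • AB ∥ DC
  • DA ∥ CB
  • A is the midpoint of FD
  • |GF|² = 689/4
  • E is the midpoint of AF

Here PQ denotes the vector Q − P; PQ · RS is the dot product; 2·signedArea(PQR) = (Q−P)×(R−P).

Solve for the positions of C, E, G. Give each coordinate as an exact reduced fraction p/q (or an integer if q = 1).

C = (10, 9)
E = (-17/2, -4)
G = (0, 1/2)

1. C_x = 10  [DA ∥ CB ∩ AB ∥ DC]
2. C_y = 9  [DA ∥ CB ∩ AB ∥ DC]
   → C = (10, 9)
3. E_x = -17/2  [E is the midpoint of AF]
4. E_y = -4  [E is the midpoint of AF]
   → E = (-17/2, -4)
5. G_x = 0  [line -4·x + 3/2·y + -3/4 = 0 ∩ |GF|² = 689/4]
6. G_y = 1/2  [line -4·x + 3/2·y + -3/4 = 0 ∩ |GF|² = 689/4]
   → G = (0, 1/2)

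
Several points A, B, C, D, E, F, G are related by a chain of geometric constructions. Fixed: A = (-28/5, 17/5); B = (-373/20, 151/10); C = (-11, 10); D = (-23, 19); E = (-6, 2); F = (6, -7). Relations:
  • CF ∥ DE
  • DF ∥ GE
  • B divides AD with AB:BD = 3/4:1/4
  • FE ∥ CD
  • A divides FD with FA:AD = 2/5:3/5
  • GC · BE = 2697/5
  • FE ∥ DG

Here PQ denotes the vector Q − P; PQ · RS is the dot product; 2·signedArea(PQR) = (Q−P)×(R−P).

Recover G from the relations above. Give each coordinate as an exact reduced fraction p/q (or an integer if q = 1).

G = (-35, 28)

1. G_x = -35  [DF ∥ GE ∩ FE ∥ DG]
2. G_y = 28  [DF ∥ GE ∩ FE ∥ DG]
   → G = (-35, 28)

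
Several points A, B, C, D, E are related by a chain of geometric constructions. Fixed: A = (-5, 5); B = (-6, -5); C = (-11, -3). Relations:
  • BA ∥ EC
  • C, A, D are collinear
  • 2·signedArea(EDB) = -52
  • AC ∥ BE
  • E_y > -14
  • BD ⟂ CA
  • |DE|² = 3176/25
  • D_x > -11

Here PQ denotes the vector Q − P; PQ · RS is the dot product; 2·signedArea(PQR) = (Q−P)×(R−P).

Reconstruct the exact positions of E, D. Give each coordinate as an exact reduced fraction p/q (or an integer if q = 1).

1. E_x = -12  [BA ∥ EC ∩ AC ∥ BE]
2. E_y = -13  [BA ∥ EC ∩ AC ∥ BE]
   → E = (-12, -13)
3. D_x = -254/25  [C, A, D are collinear ∩ BD ⟂ CA]
4. D_y = -47/25  [C, A, D are collinear ∩ BD ⟂ CA]
   → D = (-254/25, -47/25)

D = (-254/25, -47/25)
E = (-12, -13)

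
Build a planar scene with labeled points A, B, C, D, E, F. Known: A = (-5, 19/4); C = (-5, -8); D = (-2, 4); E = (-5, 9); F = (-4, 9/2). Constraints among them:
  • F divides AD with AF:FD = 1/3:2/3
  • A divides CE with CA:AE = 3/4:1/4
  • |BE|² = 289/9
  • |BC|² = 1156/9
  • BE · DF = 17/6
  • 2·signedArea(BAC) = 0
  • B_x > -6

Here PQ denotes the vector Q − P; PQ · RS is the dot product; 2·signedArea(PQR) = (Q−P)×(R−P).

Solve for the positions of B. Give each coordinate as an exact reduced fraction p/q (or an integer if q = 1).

1. B_x = -5  [2·signedArea(BAC) = 0 ∩ BE · DF = 17/6]
2. B_y = 10/3  [2·signedArea(BAC) = 0 ∩ BE · DF = 17/6]
   → B = (-5, 10/3)

B = (-5, 10/3)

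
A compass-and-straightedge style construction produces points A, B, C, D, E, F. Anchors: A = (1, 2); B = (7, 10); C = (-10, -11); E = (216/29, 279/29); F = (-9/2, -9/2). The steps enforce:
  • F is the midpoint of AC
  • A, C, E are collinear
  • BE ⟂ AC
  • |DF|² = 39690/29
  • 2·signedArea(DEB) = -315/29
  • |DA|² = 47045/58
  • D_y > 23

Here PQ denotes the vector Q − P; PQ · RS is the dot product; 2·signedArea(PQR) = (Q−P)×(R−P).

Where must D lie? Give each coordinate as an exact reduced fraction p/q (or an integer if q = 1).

1. D_x = 1125/58  [line -11/29·x + -13/29·y + 18 = 0 ∩ |DF|² = 39690/29]
2. D_y = 1377/58  [line -11/29·x + -13/29·y + 18 = 0 ∩ |DF|² = 39690/29]
   → D = (1125/58, 1377/58)

D = (1125/58, 1377/58)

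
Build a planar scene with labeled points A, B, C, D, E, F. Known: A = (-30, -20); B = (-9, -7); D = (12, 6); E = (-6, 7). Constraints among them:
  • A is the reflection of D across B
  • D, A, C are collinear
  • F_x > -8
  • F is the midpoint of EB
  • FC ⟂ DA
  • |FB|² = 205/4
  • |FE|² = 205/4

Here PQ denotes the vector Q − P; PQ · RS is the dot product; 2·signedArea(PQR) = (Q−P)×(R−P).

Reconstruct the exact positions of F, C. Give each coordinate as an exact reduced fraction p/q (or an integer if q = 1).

C = (-1167/244, -1071/244)
F = (-15/2, 0)

1. F_x = -15/2  [F is the midpoint of EB]
2. F_y = 0  [F is the midpoint of EB]
   → F = (-15/2, 0)
3. C_x = -1167/244  [D, A, C are collinear ∩ FC ⟂ DA]
4. C_y = -1071/244  [D, A, C are collinear ∩ FC ⟂ DA]
   → C = (-1167/244, -1071/244)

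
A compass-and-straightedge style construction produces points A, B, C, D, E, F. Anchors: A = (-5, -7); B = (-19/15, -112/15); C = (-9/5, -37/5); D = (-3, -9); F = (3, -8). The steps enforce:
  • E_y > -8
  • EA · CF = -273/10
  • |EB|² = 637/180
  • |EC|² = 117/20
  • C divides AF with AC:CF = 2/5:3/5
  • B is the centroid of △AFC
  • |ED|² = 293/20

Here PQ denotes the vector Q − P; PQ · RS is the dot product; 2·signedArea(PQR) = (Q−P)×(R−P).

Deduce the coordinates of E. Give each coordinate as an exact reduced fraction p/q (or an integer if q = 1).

E = (3/5, -77/10)

1. E_x = 3/5  [line -24/5·x + 3/5·y + 15/2 = 0 ∩ |EC|² = 117/20]
2. E_y = -77/10  [line -24/5·x + 3/5·y + 15/2 = 0 ∩ |EC|² = 117/20]
   → E = (3/5, -77/10)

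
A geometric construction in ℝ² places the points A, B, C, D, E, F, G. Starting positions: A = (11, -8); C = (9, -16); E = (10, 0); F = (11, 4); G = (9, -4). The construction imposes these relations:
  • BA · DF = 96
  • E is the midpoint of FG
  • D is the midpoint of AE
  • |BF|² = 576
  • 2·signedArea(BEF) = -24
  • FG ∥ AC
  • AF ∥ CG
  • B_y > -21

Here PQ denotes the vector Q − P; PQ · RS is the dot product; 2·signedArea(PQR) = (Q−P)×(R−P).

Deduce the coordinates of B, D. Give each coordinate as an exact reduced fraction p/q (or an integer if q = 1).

1. D_x = 21/2  [D is the midpoint of AE]
2. D_y = -4  [D is the midpoint of AE]
   → D = (21/2, -4)
3. B_x = 11  [2·signedArea(BEF) = -24 ∩ BA · DF = 96]
4. B_y = -20  [2·signedArea(BEF) = -24 ∩ BA · DF = 96]
   → B = (11, -20)

B = (11, -20)
D = (21/2, -4)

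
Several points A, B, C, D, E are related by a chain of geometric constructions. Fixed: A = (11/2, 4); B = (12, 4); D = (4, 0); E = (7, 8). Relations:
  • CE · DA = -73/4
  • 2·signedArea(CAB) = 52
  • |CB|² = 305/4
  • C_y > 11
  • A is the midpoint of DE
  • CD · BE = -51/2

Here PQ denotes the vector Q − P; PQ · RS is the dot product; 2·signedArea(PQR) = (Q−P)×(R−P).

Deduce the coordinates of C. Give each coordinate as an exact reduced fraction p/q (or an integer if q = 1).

C = (17/2, 12)

1. C_x = 17/2  [CE · DA = -73/4 ∩ 2·signedArea(CAB) = 52]
2. C_y = 12  [CE · DA = -73/4 ∩ 2·signedArea(CAB) = 52]
   → C = (17/2, 12)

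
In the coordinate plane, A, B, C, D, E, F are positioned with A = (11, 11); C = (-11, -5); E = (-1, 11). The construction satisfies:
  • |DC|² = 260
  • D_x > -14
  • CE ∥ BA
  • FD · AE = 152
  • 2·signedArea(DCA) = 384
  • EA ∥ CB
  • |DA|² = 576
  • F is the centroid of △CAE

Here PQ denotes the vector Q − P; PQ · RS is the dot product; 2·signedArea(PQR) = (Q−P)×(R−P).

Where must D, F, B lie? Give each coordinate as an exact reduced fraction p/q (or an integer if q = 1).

B = (1, -5)
D = (-13, 11)
F = (-1/3, 17/3)

1. D_x = -13  [line -16·x + 22·y + -450 = 0 ∩ |DC|² = 260]
2. D_y = 11  [line -16·x + 22·y + -450 = 0 ∩ |DC|² = 260]
   → D = (-13, 11)
3. F_x = -1/3  [F is the centroid of △CAE]
4. F_y = 17/3  [F is the centroid of △CAE]
   → F = (-1/3, 17/3)
5. B_x = 1  [CE ∥ BA ∩ EA ∥ CB]
6. B_y = -5  [CE ∥ BA ∩ EA ∥ CB]
   → B = (1, -5)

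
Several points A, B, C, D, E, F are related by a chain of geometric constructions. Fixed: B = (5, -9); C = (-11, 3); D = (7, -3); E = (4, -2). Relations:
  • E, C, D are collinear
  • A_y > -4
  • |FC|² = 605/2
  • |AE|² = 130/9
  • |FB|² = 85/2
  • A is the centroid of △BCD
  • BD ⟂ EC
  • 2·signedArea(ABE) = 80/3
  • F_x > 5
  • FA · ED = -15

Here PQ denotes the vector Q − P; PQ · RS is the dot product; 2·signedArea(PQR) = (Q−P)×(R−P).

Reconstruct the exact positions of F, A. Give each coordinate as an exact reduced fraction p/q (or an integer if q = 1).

A = (1/3, -3)
F = (11/2, -5/2)

1. A_x = 1/3  [A is the centroid of △BCD]
2. A_y = -3  [A is the centroid of △BCD]
   → A = (1/3, -3)
3. F_x = 11/2  [line -3·x + 1·y + 19 = 0 ∩ |FB|² = 85/2]
4. F_y = -5/2  [line -3·x + 1·y + 19 = 0 ∩ |FB|² = 85/2]
   → F = (11/2, -5/2)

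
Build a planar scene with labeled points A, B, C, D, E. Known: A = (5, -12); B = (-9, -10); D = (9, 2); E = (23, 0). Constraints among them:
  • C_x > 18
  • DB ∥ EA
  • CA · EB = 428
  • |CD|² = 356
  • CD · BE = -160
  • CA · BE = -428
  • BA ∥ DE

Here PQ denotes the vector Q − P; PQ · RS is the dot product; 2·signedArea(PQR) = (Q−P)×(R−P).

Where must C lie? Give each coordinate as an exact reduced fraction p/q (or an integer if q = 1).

1. C_x = 19  [line 32·x + 10·y + -468 = 0 ∩ |CD|² = 356]
2. C_y = -14  [line 32·x + 10·y + -468 = 0 ∩ |CD|² = 356]
   → C = (19, -14)

C = (19, -14)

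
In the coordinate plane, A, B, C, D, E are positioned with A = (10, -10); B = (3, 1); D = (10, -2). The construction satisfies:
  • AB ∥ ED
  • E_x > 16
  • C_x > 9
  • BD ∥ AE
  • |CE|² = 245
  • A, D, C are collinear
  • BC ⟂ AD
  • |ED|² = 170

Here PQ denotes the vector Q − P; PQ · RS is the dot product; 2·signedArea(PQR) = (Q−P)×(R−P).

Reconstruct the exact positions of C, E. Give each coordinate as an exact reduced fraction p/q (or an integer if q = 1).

1. C_x = 10  [A, D, C are collinear ∩ BC ⟂ AD]
2. C_y = 1  [A, D, C are collinear ∩ BC ⟂ AD]
   → C = (10, 1)
3. E_x = 17  [AB ∥ ED ∩ BD ∥ AE]
4. E_y = -13  [AB ∥ ED ∩ BD ∥ AE]
   → E = (17, -13)

C = (10, 1)
E = (17, -13)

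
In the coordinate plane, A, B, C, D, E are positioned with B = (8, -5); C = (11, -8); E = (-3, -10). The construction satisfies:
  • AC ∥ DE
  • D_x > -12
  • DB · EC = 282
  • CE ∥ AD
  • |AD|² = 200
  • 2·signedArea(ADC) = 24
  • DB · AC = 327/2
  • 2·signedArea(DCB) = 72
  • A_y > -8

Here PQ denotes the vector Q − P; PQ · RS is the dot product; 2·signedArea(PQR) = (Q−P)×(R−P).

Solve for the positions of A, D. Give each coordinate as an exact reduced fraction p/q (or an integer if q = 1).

A = (5/2, -15/2)
D = (-23/2, -19/2)

1. D_x = -23/2  [DB · EC = 282 ∩ 2·signedArea(DCB) = 72]
2. D_y = -19/2  [DB · EC = 282 ∩ 2·signedArea(DCB) = 72]
   → D = (-23/2, -19/2)
3. A_x = 5/2  [2·signedArea(ADC) = 24 ∩ AC ∥ DE]
4. A_y = -15/2  [2·signedArea(ADC) = 24 ∩ AC ∥ DE]
   → A = (5/2, -15/2)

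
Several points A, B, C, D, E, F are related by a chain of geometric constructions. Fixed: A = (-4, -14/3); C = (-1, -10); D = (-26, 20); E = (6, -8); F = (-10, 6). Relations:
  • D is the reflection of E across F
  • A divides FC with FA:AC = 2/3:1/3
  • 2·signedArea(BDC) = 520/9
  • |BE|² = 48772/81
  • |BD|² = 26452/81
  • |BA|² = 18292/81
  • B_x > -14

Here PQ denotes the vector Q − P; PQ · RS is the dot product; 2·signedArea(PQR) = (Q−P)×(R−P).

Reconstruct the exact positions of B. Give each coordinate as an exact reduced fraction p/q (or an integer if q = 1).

B = (-40/3, 64/9)

1. B_x = -40/3  [line 30·x + 25·y + 2000/9 = 0 ∩ |BD|² = 26452/81]
2. B_y = 64/9  [line 30·x + 25·y + 2000/9 = 0 ∩ |BD|² = 26452/81]
   → B = (-40/3, 64/9)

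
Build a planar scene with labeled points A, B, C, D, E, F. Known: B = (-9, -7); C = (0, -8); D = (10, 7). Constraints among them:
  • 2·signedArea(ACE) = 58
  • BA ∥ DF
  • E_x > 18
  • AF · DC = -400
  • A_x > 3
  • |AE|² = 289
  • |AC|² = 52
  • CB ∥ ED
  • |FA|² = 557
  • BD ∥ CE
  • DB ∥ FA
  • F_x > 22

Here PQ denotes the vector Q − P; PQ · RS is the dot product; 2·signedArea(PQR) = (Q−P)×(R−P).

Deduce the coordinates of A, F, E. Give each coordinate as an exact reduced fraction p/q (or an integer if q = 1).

1. E_x = 19  [CB ∥ ED ∩ BD ∥ CE]
2. E_y = 6  [CB ∥ ED ∩ BD ∥ CE]
   → E = (19, 6)
3. A_x = 4  [line -14·x + 19·y + 94 = 0 ∩ |AC|² = 52]
4. A_y = -2  [line -14·x + 19·y + 94 = 0 ∩ |AC|² = 52]
   → A = (4, -2)
5. F_x = 23  [AF · DC = -400 ∩ DB ∥ FA]
6. F_y = 12  [AF · DC = -400 ∩ DB ∥ FA]
   → F = (23, 12)

A = (4, -2)
E = (19, 6)
F = (23, 12)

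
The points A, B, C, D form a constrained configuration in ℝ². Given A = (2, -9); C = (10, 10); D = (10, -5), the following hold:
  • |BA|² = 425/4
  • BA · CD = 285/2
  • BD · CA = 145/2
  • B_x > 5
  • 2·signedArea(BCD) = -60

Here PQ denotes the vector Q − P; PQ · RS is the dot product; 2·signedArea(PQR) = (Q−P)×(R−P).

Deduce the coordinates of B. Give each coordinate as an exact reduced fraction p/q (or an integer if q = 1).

B = (6, 1/2)

1. B_x = 6  [BD · CA = 145/2 ∩ BA · CD = 285/2]
2. B_y = 1/2  [BD · CA = 145/2 ∩ BA · CD = 285/2]
   → B = (6, 1/2)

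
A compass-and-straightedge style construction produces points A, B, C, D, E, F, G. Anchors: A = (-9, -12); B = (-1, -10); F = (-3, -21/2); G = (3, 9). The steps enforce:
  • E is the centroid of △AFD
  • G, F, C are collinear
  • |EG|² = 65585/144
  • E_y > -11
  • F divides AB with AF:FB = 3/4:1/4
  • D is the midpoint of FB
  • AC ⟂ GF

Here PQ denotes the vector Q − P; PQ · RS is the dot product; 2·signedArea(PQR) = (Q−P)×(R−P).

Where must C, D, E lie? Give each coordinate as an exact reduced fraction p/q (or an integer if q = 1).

C = (-729/185, -2508/185)
D = (-2, -41/4)
E = (-14/3, -131/12)

1. C_x = -729/185  [G, F, C are collinear ∩ AC ⟂ GF]
2. C_y = -2508/185  [G, F, C are collinear ∩ AC ⟂ GF]
   → C = (-729/185, -2508/185)
3. D_x = -2  [D is the midpoint of FB]
4. D_y = -41/4  [D is the midpoint of FB]
   → D = (-2, -41/4)
5. E_x = -14/3  [E is the centroid of △AFD]
6. E_y = -131/12  [E is the centroid of △AFD]
   → E = (-14/3, -131/12)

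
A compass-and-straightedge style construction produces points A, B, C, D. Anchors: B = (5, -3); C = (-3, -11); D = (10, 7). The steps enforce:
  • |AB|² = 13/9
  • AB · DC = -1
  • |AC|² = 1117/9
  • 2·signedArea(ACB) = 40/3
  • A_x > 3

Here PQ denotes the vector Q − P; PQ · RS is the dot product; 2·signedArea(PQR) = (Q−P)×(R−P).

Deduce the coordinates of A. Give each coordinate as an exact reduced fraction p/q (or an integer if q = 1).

A = (4, -7/3)

1. A_x = 4  [2·signedArea(ACB) = 40/3 ∩ AB · DC = -1]
2. A_y = -7/3  [2·signedArea(ACB) = 40/3 ∩ AB · DC = -1]
   → A = (4, -7/3)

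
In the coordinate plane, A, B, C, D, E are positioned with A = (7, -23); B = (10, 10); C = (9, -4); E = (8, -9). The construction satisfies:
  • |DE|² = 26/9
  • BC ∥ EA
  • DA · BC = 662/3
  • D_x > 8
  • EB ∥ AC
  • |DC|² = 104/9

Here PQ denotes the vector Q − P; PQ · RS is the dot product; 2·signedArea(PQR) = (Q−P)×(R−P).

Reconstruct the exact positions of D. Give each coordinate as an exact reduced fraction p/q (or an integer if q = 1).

D = (25/3, -22/3)

1. D_x = 25/3  [line 1·x + 14·y + 283/3 = 0 ∩ |DE|² = 26/9]
2. D_y = -22/3  [line 1·x + 14·y + 283/3 = 0 ∩ |DE|² = 26/9]
   → D = (25/3, -22/3)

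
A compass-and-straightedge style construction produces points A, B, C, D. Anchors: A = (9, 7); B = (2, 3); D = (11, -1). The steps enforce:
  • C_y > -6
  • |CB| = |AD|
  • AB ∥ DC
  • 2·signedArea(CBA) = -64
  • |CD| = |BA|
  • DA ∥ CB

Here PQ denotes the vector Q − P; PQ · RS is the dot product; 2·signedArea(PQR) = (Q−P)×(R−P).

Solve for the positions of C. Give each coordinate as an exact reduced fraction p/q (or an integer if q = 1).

C = (4, -5)

1. C_x = 4  [DA ∥ CB ∩ AB ∥ DC]
2. C_y = -5  [DA ∥ CB ∩ AB ∥ DC]
   → C = (4, -5)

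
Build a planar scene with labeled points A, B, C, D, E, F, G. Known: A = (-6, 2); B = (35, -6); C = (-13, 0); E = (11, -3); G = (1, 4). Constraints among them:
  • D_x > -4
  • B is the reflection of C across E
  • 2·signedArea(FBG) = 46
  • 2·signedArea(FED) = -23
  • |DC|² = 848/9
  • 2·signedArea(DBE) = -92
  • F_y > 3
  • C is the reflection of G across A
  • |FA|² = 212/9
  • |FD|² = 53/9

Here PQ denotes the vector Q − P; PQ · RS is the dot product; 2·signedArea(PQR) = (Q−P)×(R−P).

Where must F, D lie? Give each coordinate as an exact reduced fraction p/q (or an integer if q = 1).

1. D_x = -11/3  [line -3·x + -24·y + 53 = 0 ∩ |DC|² = 848/9]
2. D_y = 8/3  [line -3·x + -24·y + 53 = 0 ∩ |DC|² = 848/9]
   → D = (-11/3, 8/3)
3. F_x = -4/3  [2·signedArea(FED) = -23 ∩ 2·signedArea(FBG) = 46]
4. F_y = 10/3  [2·signedArea(FED) = -23 ∩ 2·signedArea(FBG) = 46]
   → F = (-4/3, 10/3)

D = (-11/3, 8/3)
F = (-4/3, 10/3)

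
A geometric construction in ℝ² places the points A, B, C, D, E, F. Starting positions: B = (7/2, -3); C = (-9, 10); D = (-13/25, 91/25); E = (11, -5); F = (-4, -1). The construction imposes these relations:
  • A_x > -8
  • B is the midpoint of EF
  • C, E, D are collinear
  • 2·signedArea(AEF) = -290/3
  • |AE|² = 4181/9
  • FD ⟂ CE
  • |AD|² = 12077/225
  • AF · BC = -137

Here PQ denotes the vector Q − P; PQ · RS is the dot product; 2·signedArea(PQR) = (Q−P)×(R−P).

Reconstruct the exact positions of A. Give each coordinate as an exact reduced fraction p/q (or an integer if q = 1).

A = (-22/3, 19/3)

1. A_x = -22/3  [2·signedArea(AEF) = -290/3 ∩ AF · BC = -137]
2. A_y = 19/3  [2·signedArea(AEF) = -290/3 ∩ AF · BC = -137]
   → A = (-22/3, 19/3)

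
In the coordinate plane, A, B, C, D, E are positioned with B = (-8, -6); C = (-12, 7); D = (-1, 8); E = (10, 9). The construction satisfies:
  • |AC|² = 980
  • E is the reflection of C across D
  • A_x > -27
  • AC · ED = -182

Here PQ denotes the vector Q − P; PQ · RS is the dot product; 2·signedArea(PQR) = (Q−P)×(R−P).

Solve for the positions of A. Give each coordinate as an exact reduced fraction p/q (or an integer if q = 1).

A = (-26, -21)

1. A_x = -26  [line 11·x + 1·y + 307 = 0 ∩ |AC|² = 980]
2. A_y = -21  [line 11·x + 1·y + 307 = 0 ∩ |AC|² = 980]
   → A = (-26, -21)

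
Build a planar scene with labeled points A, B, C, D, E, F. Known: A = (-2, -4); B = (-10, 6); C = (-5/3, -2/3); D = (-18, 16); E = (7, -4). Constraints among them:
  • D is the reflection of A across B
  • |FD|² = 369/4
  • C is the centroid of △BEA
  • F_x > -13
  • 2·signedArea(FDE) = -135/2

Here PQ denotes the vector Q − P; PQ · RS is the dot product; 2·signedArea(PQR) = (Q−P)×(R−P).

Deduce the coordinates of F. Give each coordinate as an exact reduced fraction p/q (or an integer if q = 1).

1. F_x = -12  [line 20·x + 25·y + 55/2 = 0 ∩ |FD|² = 369/4]
2. F_y = 17/2  [line 20·x + 25·y + 55/2 = 0 ∩ |FD|² = 369/4]
   → F = (-12, 17/2)

F = (-12, 17/2)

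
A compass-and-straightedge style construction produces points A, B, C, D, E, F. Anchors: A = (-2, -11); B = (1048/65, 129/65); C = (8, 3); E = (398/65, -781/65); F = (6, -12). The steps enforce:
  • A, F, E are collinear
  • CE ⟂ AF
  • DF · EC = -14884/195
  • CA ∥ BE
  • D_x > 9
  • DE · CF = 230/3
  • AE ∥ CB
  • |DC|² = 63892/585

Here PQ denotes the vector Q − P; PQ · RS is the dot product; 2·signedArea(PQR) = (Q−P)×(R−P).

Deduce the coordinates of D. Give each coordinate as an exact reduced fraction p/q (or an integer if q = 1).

1. D_x = 1844/195  [DE · CF = 230/3 ∩ DF · EC = -14884/195]
2. D_y = -1433/195  [DE · CF = 230/3 ∩ DF · EC = -14884/195]
   → D = (1844/195, -1433/195)

D = (1844/195, -1433/195)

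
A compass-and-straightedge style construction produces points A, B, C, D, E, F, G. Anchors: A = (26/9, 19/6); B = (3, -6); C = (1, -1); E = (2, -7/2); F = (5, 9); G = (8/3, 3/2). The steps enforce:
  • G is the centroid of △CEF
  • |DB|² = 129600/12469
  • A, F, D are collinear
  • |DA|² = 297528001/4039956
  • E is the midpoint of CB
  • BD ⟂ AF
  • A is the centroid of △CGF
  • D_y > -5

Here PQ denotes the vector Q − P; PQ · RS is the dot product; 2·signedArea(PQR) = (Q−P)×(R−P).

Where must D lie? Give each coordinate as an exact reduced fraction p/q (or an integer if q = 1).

D = (-393/12469, -61134/12469)

1. D_x = -393/12469  [A, F, D are collinear ∩ BD ⟂ AF]
2. D_y = -61134/12469  [A, F, D are collinear ∩ BD ⟂ AF]
   → D = (-393/12469, -61134/12469)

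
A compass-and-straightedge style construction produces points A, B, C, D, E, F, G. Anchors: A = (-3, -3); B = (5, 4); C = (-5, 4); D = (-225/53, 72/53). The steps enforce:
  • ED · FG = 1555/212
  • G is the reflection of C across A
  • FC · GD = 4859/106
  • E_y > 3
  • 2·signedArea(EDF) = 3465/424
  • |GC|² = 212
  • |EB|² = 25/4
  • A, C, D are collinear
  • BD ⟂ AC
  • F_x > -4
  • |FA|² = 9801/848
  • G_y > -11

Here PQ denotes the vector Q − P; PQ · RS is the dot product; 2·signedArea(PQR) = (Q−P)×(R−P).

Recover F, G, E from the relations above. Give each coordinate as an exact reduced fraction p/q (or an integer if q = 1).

1. G_x = -1  [G is the reflection of C across A]
2. G_y = -10  [G is the reflection of C across A]
   → G = (-1, -10)
3. F_x = -417/106  [line 172/53·x + -602/53·y + 1677/106 = 0 ∩ |FA|² = 9801/848]
4. F_y = 57/212  [line 172/53·x + -602/53·y + 1677/106 = 0 ∩ |FA|² = 9801/848]
   → F = (-417/106, 57/212)
5. E_x = 5/2  [ED · FG = 1555/212 ∩ 2·signedArea(EDF) = 3465/424]
6. E_y = 4  [ED · FG = 1555/212 ∩ 2·signedArea(EDF) = 3465/424]
   → E = (5/2, 4)

E = (5/2, 4)
F = (-417/106, 57/212)
G = (-1, -10)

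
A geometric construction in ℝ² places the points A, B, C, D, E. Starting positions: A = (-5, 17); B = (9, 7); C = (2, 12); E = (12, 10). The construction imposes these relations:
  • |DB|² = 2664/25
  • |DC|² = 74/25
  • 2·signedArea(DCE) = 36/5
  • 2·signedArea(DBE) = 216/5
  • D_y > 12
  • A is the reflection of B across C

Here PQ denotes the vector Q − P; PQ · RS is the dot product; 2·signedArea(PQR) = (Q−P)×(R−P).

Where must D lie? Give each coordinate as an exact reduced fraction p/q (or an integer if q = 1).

1. D_x = 3/5  [2·signedArea(DCE) = 36/5 ∩ 2·signedArea(DBE) = 216/5]
2. D_y = 13  [2·signedArea(DCE) = 36/5 ∩ 2·signedArea(DBE) = 216/5]
   → D = (3/5, 13)

D = (3/5, 13)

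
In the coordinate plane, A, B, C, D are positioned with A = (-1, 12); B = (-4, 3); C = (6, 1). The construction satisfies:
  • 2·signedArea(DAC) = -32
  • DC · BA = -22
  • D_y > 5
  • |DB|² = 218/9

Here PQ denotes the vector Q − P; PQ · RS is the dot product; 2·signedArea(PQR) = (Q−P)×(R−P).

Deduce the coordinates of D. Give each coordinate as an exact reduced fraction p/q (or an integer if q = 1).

1. D_x = 1/3  [2·signedArea(DAC) = -32 ∩ DC · BA = -22]
2. D_y = 16/3  [2·signedArea(DAC) = -32 ∩ DC · BA = -22]
   → D = (1/3, 16/3)

D = (1/3, 16/3)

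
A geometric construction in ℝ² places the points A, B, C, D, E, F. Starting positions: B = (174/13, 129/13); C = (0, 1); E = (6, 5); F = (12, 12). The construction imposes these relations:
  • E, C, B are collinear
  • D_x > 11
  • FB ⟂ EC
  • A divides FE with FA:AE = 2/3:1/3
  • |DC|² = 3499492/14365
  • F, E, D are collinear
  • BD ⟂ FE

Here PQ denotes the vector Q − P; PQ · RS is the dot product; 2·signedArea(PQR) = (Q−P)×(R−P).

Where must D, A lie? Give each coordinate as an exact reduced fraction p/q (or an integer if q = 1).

A = (8, 22/3)
D = (12774/1105, 12693/1105)

1. D_x = 12774/1105  [F, E, D are collinear ∩ BD ⟂ FE]
2. D_y = 12693/1105  [F, E, D are collinear ∩ BD ⟂ FE]
   → D = (12774/1105, 12693/1105)
3. A_x = 8  [A divides FE with FA:AE = 2/3:1/3]
4. A_y = 22/3  [A divides FE with FA:AE = 2/3:1/3]
   → A = (8, 22/3)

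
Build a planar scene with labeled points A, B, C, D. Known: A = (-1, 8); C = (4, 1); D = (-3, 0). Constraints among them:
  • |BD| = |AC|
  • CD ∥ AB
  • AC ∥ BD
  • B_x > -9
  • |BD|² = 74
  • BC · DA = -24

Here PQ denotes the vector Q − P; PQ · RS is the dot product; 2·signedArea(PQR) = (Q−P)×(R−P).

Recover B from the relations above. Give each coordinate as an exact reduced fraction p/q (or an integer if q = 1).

1. B_x = -8  [AC ∥ BD ∩ CD ∥ AB]
2. B_y = 7  [AC ∥ BD ∩ CD ∥ AB]
   → B = (-8, 7)

B = (-8, 7)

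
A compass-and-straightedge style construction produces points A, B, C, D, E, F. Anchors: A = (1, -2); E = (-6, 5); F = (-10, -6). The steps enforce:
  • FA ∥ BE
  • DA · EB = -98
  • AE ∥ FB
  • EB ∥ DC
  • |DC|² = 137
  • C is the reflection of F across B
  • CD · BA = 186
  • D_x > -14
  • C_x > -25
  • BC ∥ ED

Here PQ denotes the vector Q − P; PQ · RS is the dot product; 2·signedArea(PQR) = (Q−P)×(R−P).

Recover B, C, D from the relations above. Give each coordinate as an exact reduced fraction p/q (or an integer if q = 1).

B = (-17, 1)
C = (-24, 8)
D = (-13, 12)

1. B_x = -17  [FA ∥ BE ∩ AE ∥ FB]
2. B_y = 1  [FA ∥ BE ∩ AE ∥ FB]
   → B = (-17, 1)
3. C_x = -24  [C is the reflection of F across B]
4. C_y = 8  [C is the reflection of F across B]
   → C = (-24, 8)
5. D_x = -13  [EB ∥ DC ∩ BC ∥ ED]
6. D_y = 12  [EB ∥ DC ∩ BC ∥ ED]
   → D = (-13, 12)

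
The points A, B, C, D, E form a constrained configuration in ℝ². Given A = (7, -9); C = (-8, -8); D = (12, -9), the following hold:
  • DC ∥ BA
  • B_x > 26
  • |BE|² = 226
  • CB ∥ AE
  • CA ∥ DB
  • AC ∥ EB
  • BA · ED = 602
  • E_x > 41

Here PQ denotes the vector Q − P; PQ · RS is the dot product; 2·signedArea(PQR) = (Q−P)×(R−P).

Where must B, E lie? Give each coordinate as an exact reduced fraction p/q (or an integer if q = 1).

1. B_x = 27  [DC ∥ BA ∩ CA ∥ DB]
2. B_y = -10  [DC ∥ BA ∩ CA ∥ DB]
   → B = (27, -10)
3. E_x = 42  [AC ∥ EB ∩ CB ∥ AE]
4. E_y = -11  [AC ∥ EB ∩ CB ∥ AE]
   → E = (42, -11)

B = (27, -10)
E = (42, -11)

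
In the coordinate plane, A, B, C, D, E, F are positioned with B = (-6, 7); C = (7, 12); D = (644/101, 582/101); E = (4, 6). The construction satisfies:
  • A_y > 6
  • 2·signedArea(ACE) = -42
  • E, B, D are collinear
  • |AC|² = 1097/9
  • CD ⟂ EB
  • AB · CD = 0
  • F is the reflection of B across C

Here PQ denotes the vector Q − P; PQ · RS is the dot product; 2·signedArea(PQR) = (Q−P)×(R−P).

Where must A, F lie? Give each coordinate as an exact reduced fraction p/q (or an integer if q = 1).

A = (-8/3, 20/3)
F = (20, 17)

1. A_x = -8/3  [AB · CD = 0 ∩ 2·signedArea(ACE) = -42]
2. A_y = 20/3  [AB · CD = 0 ∩ 2·signedArea(ACE) = -42]
   → A = (-8/3, 20/3)
3. F_x = 20  [F is the reflection of B across C]
4. F_y = 17  [F is the reflection of B across C]
   → F = (20, 17)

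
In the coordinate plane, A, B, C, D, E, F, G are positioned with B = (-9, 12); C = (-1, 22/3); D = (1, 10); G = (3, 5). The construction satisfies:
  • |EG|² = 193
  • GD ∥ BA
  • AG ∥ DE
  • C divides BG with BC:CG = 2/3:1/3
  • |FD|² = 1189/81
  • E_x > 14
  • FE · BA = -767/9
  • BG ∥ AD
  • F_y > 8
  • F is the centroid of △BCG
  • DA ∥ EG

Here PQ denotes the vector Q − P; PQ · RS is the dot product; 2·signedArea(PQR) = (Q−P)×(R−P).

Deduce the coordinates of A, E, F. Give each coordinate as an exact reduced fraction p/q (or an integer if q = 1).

1. A_x = -11  [BG ∥ AD ∩ GD ∥ BA]
2. A_y = 17  [BG ∥ AD ∩ GD ∥ BA]
   → A = (-11, 17)
3. E_x = 15  [DA ∥ EG ∩ AG ∥ DE]
4. E_y = -2  [DA ∥ EG ∩ AG ∥ DE]
   → E = (15, -2)
5. F_x = -7/3  [F is the centroid of △BCG]
6. F_y = 73/9  [F is the centroid of △BCG]
   → F = (-7/3, 73/9)

A = (-11, 17)
E = (15, -2)
F = (-7/3, 73/9)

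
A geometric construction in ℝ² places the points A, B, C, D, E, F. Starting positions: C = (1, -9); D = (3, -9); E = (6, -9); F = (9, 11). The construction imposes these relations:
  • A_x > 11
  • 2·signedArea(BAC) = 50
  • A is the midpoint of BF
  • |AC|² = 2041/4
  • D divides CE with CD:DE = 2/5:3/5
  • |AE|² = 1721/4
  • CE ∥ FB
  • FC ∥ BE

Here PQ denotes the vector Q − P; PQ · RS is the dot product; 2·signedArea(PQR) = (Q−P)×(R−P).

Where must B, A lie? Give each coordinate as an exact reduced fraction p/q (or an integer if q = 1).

A = (23/2, 11)
B = (14, 11)

1. B_x = 14  [FC ∥ BE ∩ CE ∥ FB]
2. B_y = 11  [FC ∥ BE ∩ CE ∥ FB]
   → B = (14, 11)
3. A_x = 23/2  [A is the midpoint of BF]
4. A_y = 11  [A is the midpoint of BF]
   → A = (23/2, 11)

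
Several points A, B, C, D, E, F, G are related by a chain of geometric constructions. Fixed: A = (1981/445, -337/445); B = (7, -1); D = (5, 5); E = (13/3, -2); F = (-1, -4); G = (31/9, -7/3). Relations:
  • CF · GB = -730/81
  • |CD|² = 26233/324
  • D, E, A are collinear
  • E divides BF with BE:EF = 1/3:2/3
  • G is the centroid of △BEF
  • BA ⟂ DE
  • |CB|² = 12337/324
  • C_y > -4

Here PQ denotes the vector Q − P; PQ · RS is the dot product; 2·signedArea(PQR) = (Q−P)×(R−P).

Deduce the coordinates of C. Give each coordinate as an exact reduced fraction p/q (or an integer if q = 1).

1. C_x = 11/9  [line -32/9·x + -4/3·y + 10/81 = 0 ∩ |CB|² = 12337/324]
2. C_y = -19/6  [line -32/9·x + -4/3·y + 10/81 = 0 ∩ |CB|² = 12337/324]
   → C = (11/9, -19/6)

C = (11/9, -19/6)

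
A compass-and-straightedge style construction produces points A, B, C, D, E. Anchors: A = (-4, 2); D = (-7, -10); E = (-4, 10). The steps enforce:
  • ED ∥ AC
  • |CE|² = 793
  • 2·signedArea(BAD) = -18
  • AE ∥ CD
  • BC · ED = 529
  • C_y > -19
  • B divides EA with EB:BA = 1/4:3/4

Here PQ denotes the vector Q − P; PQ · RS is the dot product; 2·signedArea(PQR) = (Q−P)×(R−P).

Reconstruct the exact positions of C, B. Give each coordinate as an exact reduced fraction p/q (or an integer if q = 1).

1. C_x = -7  [AE ∥ CD ∩ ED ∥ AC]
2. C_y = -18  [AE ∥ CD ∩ ED ∥ AC]
   → C = (-7, -18)
3. B_x = -4  [B divides EA with EB:BA = 1/4:3/4]
4. B_y = 8  [B divides EA with EB:BA = 1/4:3/4]
   → B = (-4, 8)

B = (-4, 8)
C = (-7, -18)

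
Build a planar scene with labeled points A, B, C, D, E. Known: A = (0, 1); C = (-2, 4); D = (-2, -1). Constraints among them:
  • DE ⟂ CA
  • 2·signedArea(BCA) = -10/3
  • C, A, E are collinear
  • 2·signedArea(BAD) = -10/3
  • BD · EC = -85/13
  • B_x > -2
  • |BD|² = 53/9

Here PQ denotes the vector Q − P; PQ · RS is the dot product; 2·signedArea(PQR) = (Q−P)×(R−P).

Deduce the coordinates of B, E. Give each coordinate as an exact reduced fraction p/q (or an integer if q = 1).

B = (-4/3, 4/3)
E = (4/13, 7/13)

1. B_x = -4/3  [2·signedArea(BAD) = -10/3 ∩ 2·signedArea(BCA) = -10/3]
2. B_y = 4/3  [2·signedArea(BAD) = -10/3 ∩ 2·signedArea(BCA) = -10/3]
   → B = (-4/3, 4/3)
3. E_x = 4/13  [C, A, E are collinear ∩ DE ⟂ CA]
4. E_y = 7/13  [C, A, E are collinear ∩ DE ⟂ CA]
   → E = (4/13, 7/13)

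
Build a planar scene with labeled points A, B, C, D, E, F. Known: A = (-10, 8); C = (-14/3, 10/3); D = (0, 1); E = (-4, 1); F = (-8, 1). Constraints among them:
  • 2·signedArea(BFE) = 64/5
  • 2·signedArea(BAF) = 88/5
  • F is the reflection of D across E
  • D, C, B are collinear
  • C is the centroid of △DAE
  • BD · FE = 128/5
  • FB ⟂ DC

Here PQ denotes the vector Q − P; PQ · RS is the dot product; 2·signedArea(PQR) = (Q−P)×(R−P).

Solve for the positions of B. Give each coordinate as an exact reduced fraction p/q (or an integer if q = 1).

1. B_x = -32/5  [D, C, B are collinear ∩ FB ⟂ DC]
2. B_y = 21/5  [D, C, B are collinear ∩ FB ⟂ DC]
   → B = (-32/5, 21/5)

B = (-32/5, 21/5)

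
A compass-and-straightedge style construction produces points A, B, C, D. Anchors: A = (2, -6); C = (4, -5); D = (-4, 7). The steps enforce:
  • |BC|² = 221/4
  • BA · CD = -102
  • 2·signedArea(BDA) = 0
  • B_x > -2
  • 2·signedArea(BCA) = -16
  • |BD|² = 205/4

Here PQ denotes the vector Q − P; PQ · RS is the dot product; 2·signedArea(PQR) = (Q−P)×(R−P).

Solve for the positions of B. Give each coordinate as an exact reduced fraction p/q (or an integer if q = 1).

1. B_x = -1  [2·signedArea(BDA) = 0 ∩ BA · CD = -102]
2. B_y = 1/2  [2·signedArea(BDA) = 0 ∩ BA · CD = -102]
   → B = (-1, 1/2)

B = (-1, 1/2)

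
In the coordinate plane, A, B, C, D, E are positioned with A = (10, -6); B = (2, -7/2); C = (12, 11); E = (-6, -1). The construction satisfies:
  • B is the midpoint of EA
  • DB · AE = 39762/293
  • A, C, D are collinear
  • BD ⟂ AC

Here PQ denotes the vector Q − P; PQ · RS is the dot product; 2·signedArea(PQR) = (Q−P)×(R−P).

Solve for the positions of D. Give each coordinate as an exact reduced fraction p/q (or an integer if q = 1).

1. D_x = 2983/293  [A, C, D are collinear ∩ BD ⟂ AC]
2. D_y = -2615/586  [A, C, D are collinear ∩ BD ⟂ AC]
   → D = (2983/293, -2615/586)

D = (2983/293, -2615/586)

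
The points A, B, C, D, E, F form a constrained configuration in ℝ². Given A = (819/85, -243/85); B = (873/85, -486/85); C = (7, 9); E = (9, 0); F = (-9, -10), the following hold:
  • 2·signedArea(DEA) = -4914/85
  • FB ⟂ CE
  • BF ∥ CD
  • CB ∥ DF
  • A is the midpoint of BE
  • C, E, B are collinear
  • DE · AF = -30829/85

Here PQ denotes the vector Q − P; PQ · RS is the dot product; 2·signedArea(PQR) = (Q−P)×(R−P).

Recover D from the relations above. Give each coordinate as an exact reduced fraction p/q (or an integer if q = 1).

1. D_x = -1043/85  [CB ∥ DF ∩ BF ∥ CD]
2. D_y = 401/85  [CB ∥ DF ∩ BF ∥ CD]
   → D = (-1043/85, 401/85)

D = (-1043/85, 401/85)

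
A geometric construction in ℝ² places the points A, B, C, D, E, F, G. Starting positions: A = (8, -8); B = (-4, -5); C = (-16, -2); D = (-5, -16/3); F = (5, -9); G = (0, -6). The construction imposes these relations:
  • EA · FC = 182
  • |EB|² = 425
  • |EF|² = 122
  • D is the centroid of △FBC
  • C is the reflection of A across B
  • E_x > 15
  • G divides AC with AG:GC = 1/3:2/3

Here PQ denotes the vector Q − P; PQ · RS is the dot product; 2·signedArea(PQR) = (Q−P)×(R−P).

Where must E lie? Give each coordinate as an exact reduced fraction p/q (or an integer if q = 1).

E = (16, -10)

1. E_x = 16  [line 21·x + -7·y + -406 = 0 ∩ |EF|² = 122]
2. E_y = -10  [line 21·x + -7·y + -406 = 0 ∩ |EF|² = 122]
   → E = (16, -10)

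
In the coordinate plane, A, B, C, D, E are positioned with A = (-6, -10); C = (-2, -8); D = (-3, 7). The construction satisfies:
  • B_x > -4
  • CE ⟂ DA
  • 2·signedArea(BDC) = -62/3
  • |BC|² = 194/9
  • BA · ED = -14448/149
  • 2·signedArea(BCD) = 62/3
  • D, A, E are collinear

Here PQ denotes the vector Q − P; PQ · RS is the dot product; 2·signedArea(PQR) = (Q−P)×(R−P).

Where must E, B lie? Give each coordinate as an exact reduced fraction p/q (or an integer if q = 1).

B = (-11/3, -11/3)
E = (-825/149, -1099/149)

1. E_x = -825/149  [D, A, E are collinear ∩ CE ⟂ DA]
2. E_y = -1099/149  [D, A, E are collinear ∩ CE ⟂ DA]
   → E = (-825/149, -1099/149)
3. B_x = -11/3  [2·signedArea(BDC) = -62/3 ∩ BA · ED = -14448/149]
4. B_y = -11/3  [2·signedArea(BDC) = -62/3 ∩ BA · ED = -14448/149]
   → B = (-11/3, -11/3)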